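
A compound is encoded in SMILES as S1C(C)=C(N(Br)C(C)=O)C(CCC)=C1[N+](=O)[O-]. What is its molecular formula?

Heavy atoms from the SMILES: 1 Br, 10 C, 2 N, 3 O, 1 S.
Implicit hydrogens by atom environment:
  4 × C (aromatic): no H
  3 × C: 3 H each → 9
  2 × C: 2 H each → 4
  2 × O: no H
  1 × Br: no H
  1 × C: no H
  1 × N: no H
  1 × N (charge +1): no H
  1 × O (charge -1): no H
  1 × S (aromatic): no H
  Total hydrogens = 13.
Molecular formula: C10H13BrN2O3S

C10H13BrN2O3S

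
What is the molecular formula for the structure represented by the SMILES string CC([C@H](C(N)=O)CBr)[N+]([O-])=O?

Heavy atoms from the SMILES: 1 Br, 5 C, 2 N, 3 O.
Implicit hydrogens by atom environment:
  2 × C: 1 H each → 2
  2 × O: no H
  1 × Br: no H
  1 × C: 3 H
  1 × C: 2 H
  1 × C: no H
  1 × N: 2 H
  1 × N (charge +1): no H
  1 × O (charge -1): no H
  Total hydrogens = 9.
Molecular formula: C5H9BrN2O3

C5H9BrN2O3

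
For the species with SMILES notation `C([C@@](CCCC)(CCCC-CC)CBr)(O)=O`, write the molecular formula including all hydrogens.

Heavy atoms from the SMILES: 1 Br, 13 C, 2 O.
Implicit hydrogens by atom environment:
  9 × C: 2 H each → 18
  2 × C: 3 H each → 6
  2 × C: no H
  1 × Br: no H
  1 × O: 1 H
  1 × O: no H
  Total hydrogens = 25.
Molecular formula: C13H25BrO2

C13H25BrO2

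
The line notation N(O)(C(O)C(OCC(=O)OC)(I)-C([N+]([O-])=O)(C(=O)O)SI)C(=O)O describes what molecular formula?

C8H10I2N2O11S

Heavy atoms from the SMILES: 8 C, 2 I, 2 N, 11 O, 1 S.
Implicit hydrogens by atom environment:
  6 × O: no H
  5 × C: no H
  4 × O: 1 H each → 4
  2 × I: no H
  1 × C: 3 H
  1 × C: 2 H
  1 × C: 1 H
  1 × N: no H
  1 × N (charge +1): no H
  1 × O (charge -1): no H
  1 × S: no H
  Total hydrogens = 10.
Molecular formula: C8H10I2N2O11S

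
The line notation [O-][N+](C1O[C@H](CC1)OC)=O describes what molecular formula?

C5H9NO4

Heavy atoms from the SMILES: 5 C, 1 N, 4 O.
Implicit hydrogens by atom environment:
  3 × O: no H
  2 × C: 2 H each → 4
  2 × C: 1 H each → 2
  1 × C: 3 H
  1 × N (charge +1): no H
  1 × O (charge -1): no H
  Total hydrogens = 9.
Molecular formula: C5H9NO4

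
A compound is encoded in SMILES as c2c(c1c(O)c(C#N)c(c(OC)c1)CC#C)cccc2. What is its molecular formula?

C17H13NO2

Heavy atoms from the SMILES: 17 C, 1 N, 2 O.
Implicit hydrogens by atom environment:
  6 × C (aromatic): 1 H each → 6
  6 × C (aromatic): no H
  2 × C: no H
  1 × C: 3 H
  1 × C: 2 H
  1 × C: 1 H
  1 × N: no H
  1 × O: 1 H
  1 × O: no H
  Total hydrogens = 13.
Molecular formula: C17H13NO2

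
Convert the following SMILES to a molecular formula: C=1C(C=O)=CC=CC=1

Heavy atoms from the SMILES: 7 C, 1 O.
Implicit hydrogens by atom environment:
  5 × C (aromatic): 1 H each → 5
  1 × C: 1 H
  1 × C (aromatic): no H
  1 × O: no H
  Total hydrogens = 6.
Molecular formula: C7H6O

C7H6O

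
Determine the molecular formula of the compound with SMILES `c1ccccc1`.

Heavy atoms from the SMILES: 6 C.
Implicit hydrogens by atom environment:
  6 × C (aromatic): 1 H each → 6
  Total hydrogens = 6.
Molecular formula: C6H6

C6H6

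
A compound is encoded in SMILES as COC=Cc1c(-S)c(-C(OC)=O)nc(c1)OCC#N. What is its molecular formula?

C12H12N2O4S

Heavy atoms from the SMILES: 12 C, 2 N, 4 O, 1 S.
Implicit hydrogens by atom environment:
  4 × C (aromatic): no H
  4 × O: no H
  2 × C: 3 H each → 6
  2 × C: 1 H each → 2
  2 × C: no H
  1 × C: 2 H
  1 × C (aromatic): 1 H
  1 × N (aromatic): no H
  1 × N: no H
  1 × S: 1 H
  Total hydrogens = 12.
Molecular formula: C12H12N2O4S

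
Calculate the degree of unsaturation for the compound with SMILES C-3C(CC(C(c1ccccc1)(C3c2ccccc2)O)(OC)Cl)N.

Molecular formula from the SMILES: C19H22ClNO2.
DoU = (2C + 2 + N − H − X)/2 = (2·19 + 2 + 1 − 22 − 1)/2 = 18/2 = 9.
(Structurally: 3 ring(s) + 6 π bond(s) = 9.)

9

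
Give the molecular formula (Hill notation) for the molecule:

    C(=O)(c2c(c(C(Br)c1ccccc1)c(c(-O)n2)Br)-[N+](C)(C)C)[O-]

Heavy atoms from the SMILES: 2 Br, 16 C, 2 N, 3 O.
Implicit hydrogens by atom environment:
  6 × C (aromatic): no H
  5 × C (aromatic): 1 H each → 5
  3 × C: 3 H each → 9
  2 × Br: no H
  1 × C: 1 H
  1 × C: no H
  1 × N (aromatic): no H
  1 × N (charge +1): no H
  1 × O: 1 H
  1 × O: no H
  1 × O (charge -1): no H
  Total hydrogens = 16.
Molecular formula: C16H16Br2N2O3

C16H16Br2N2O3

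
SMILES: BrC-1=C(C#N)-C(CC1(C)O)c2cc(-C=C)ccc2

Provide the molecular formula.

C15H14BrNO

Heavy atoms from the SMILES: 1 Br, 15 C, 1 N, 1 O.
Implicit hydrogens by atom environment:
  4 × C (aromatic): 1 H each → 4
  4 × C: no H
  2 × C: 2 H each → 4
  2 × C: 1 H each → 2
  2 × C (aromatic): no H
  1 × Br: no H
  1 × C: 3 H
  1 × N: no H
  1 × O: 1 H
  Total hydrogens = 14.
Molecular formula: C15H14BrNO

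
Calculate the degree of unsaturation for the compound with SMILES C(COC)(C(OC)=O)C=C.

2

Molecular formula from the SMILES: C7H12O3.
DoU = (2C + 2 + N − H − X)/2 = (2·7 + 2 + 0 − 12 − 0)/2 = 4/2 = 2.
(Structurally: 0 ring(s) + 2 π bond(s) = 2.)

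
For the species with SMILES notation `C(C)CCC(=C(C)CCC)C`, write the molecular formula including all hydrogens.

C11H22

Heavy atoms from the SMILES: 11 C.
Implicit hydrogens by atom environment:
  5 × C: 2 H each → 10
  4 × C: 3 H each → 12
  2 × C: no H
  Total hydrogens = 22.
Molecular formula: C11H22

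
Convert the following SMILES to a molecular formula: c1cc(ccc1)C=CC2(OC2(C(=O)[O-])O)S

Heavy atoms from the SMILES: 11 C, 4 O, 1 S.
Implicit hydrogens by atom environment:
  5 × C (aromatic): 1 H each → 5
  3 × C: no H
  2 × C: 1 H each → 2
  2 × O: no H
  1 × C (aromatic): no H
  1 × O: 1 H
  1 × O (charge -1): no H
  1 × S: 1 H
  Total hydrogens = 9.
Net charge -1.
Molecular formula: C11H9O4S-

C11H9O4S-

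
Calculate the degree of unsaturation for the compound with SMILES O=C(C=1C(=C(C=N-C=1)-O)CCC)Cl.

Molecular formula from the SMILES: C9H10ClNO2.
DoU = (2C + 2 + N − H − X)/2 = (2·9 + 2 + 1 − 10 − 1)/2 = 10/2 = 5.
(Structurally: 1 ring(s) + 4 π bond(s) = 5.)

5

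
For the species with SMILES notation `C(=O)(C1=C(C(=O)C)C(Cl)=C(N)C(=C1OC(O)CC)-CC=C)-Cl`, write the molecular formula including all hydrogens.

C15H17Cl2NO4

Heavy atoms from the SMILES: 15 C, 2 Cl, 1 N, 4 O.
Implicit hydrogens by atom environment:
  6 × C (aromatic): no H
  3 × C: 2 H each → 6
  3 × O: no H
  2 × C: 3 H each → 6
  2 × C: 1 H each → 2
  2 × C: no H
  2 × Cl: no H
  1 × N: 2 H
  1 × O: 1 H
  Total hydrogens = 17.
Molecular formula: C15H17Cl2NO4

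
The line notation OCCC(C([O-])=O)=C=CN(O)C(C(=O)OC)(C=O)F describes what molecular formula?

C10H11FNO7-

Heavy atoms from the SMILES: 10 C, 1 F, 1 N, 7 O.
Implicit hydrogens by atom environment:
  5 × C: no H
  4 × O: no H
  2 × C: 2 H each → 4
  2 × C: 1 H each → 2
  2 × O: 1 H each → 2
  1 × C: 3 H
  1 × F: no H
  1 × N: no H
  1 × O (charge -1): no H
  Total hydrogens = 11.
Net charge -1.
Molecular formula: C10H11FNO7-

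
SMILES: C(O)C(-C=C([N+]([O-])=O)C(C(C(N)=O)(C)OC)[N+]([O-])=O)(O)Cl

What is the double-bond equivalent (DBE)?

Molecular formula from the SMILES: C9H14ClN3O8.
DoU = (2C + 2 + N − H − X)/2 = (2·9 + 2 + 3 − 14 − 1)/2 = 8/2 = 4.
(Structurally: 0 ring(s) + 4 π bond(s) = 4.)

4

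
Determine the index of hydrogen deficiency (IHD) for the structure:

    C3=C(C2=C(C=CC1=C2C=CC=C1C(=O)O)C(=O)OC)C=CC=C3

13

Molecular formula from the SMILES: C19H14O4.
DoU = (2C + 2 + N − H − X)/2 = (2·19 + 2 + 0 − 14 − 0)/2 = 26/2 = 13.
(Structurally: 3 ring(s) + 10 π bond(s) = 13.)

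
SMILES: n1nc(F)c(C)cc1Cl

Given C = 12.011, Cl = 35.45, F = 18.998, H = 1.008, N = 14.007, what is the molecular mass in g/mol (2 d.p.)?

146.55

Molecular formula: C5H4ClFN2.
M = 5×12.011 + 1×35.45 + 1×18.998 + 4×1.008 + 2×14.007 = 146.55 g/mol.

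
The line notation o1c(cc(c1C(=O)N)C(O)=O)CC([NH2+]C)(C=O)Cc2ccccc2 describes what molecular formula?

Heavy atoms from the SMILES: 17 C, 2 N, 5 O.
Implicit hydrogens by atom environment:
  6 × C (aromatic): 1 H each → 6
  4 × C (aromatic): no H
  3 × C: no H
  3 × O: no H
  2 × C: 2 H each → 4
  1 × C: 3 H
  1 × C: 1 H
  1 × N: 2 H
  1 × N (charge +1): 2 H
  1 × O: 1 H
  1 × O (aromatic): no H
  Total hydrogens = 19.
Net charge +1.
Molecular formula: C17H19N2O5+

C17H19N2O5+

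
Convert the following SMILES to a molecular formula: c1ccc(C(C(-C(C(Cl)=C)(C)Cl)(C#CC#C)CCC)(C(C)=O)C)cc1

Heavy atoms from the SMILES: 22 C, 2 Cl, 1 O.
Implicit hydrogens by atom environment:
  8 × C: no H
  5 × C (aromatic): 1 H each → 5
  4 × C: 3 H each → 12
  3 × C: 2 H each → 6
  2 × Cl: no H
  1 × C: 1 H
  1 × C (aromatic): no H
  1 × O: no H
  Total hydrogens = 24.
Molecular formula: C22H24Cl2O

C22H24Cl2O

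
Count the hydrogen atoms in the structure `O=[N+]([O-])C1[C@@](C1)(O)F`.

4

Hydrogens are implicit in SMILES; fill each atom to its normal valence:
  1 × C: 2 H
  1 × C: 1 H
  1 × C: no H
  1 × F: no H
  1 × N (charge +1): no H
  1 × O: 1 H
  1 × O: no H
  1 × O (charge -1): no H
  Total hydrogens = 4.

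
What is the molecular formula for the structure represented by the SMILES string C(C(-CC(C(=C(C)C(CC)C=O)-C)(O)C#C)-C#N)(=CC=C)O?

C18H23NO3

Heavy atoms from the SMILES: 18 C, 1 N, 3 O.
Implicit hydrogens by atom environment:
  6 × C: 1 H each → 6
  6 × C: no H
  3 × C: 3 H each → 9
  3 × C: 2 H each → 6
  2 × O: 1 H each → 2
  1 × N: no H
  1 × O: no H
  Total hydrogens = 23.
Molecular formula: C18H23NO3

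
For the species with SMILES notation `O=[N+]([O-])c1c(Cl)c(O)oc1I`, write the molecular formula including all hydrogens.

C4HClINO4

Heavy atoms from the SMILES: 4 C, 1 Cl, 1 I, 1 N, 4 O.
Implicit hydrogens by atom environment:
  4 × C (aromatic): no H
  1 × Cl: no H
  1 × I: no H
  1 × N (charge +1): no H
  1 × O: 1 H
  1 × O (aromatic): no H
  1 × O: no H
  1 × O (charge -1): no H
  Total hydrogens = 1.
Molecular formula: C4HClINO4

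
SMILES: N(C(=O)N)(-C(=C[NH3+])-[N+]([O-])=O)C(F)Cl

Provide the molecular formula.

Heavy atoms from the SMILES: 4 C, 1 Cl, 1 F, 4 N, 3 O.
Implicit hydrogens by atom environment:
  2 × C: 1 H each → 2
  2 × C: no H
  2 × O: no H
  1 × Cl: no H
  1 × F: no H
  1 × N (charge +1): 3 H
  1 × N: 2 H
  1 × N: no H
  1 × N (charge +1): no H
  1 × O (charge -1): no H
  Total hydrogens = 7.
Net charge +1.
Molecular formula: C4H7ClFN4O3+

C4H7ClFN4O3+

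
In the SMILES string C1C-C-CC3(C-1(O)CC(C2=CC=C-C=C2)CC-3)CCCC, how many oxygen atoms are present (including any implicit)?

1

The symbol for oxygen appears 1 time in the SMILES.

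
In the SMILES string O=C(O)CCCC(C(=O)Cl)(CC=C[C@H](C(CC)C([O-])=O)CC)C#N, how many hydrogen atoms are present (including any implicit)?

Hydrogens are implicit in SMILES; fill each atom to its normal valence:
  6 × C: 2 H each → 12
  5 × C: no H
  4 × C: 1 H each → 4
  3 × O: no H
  2 × C: 3 H each → 6
  1 × Cl: no H
  1 × N: no H
  1 × O: 1 H
  1 × O (charge -1): no H
  Total hydrogens = 23.

23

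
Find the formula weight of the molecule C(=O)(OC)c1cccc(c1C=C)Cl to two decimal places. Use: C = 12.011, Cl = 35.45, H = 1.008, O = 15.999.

196.63

Molecular formula: C10H9ClO2.
M = 10×12.011 + 1×35.45 + 9×1.008 + 2×15.999 = 196.63 g/mol.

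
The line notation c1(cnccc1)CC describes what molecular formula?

C7H9N

Heavy atoms from the SMILES: 7 C, 1 N.
Implicit hydrogens by atom environment:
  4 × C (aromatic): 1 H each → 4
  1 × C: 3 H
  1 × C: 2 H
  1 × C (aromatic): no H
  1 × N (aromatic): no H
  Total hydrogens = 9.
Molecular formula: C7H9N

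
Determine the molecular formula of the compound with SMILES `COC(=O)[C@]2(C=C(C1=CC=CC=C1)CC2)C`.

Heavy atoms from the SMILES: 14 C, 2 O.
Implicit hydrogens by atom environment:
  5 × C (aromatic): 1 H each → 5
  3 × C: no H
  2 × C: 3 H each → 6
  2 × C: 2 H each → 4
  2 × O: no H
  1 × C: 1 H
  1 × C (aromatic): no H
  Total hydrogens = 16.
Molecular formula: C14H16O2

C14H16O2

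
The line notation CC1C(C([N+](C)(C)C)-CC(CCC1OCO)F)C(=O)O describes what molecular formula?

Heavy atoms from the SMILES: 14 C, 1 F, 1 N, 4 O.
Implicit hydrogens by atom environment:
  5 × C: 1 H each → 5
  4 × C: 3 H each → 12
  4 × C: 2 H each → 8
  2 × O: 1 H each → 2
  2 × O: no H
  1 × C: no H
  1 × F: no H
  1 × N (charge +1): no H
  Total hydrogens = 27.
Net charge +1.
Molecular formula: C14H27FNO4+

C14H27FNO4+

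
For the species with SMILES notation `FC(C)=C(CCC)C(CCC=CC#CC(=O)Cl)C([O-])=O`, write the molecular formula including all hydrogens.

C15H17ClFO3-

Heavy atoms from the SMILES: 15 C, 1 Cl, 1 F, 3 O.
Implicit hydrogens by atom environment:
  6 × C: no H
  4 × C: 2 H each → 8
  3 × C: 1 H each → 3
  2 × C: 3 H each → 6
  2 × O: no H
  1 × Cl: no H
  1 × F: no H
  1 × O (charge -1): no H
  Total hydrogens = 17.
Net charge -1.
Molecular formula: C15H17ClFO3-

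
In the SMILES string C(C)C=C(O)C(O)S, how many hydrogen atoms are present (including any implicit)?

10

Hydrogens are implicit in SMILES; fill each atom to its normal valence:
  2 × C: 1 H each → 2
  2 × O: 1 H each → 2
  1 × C: 3 H
  1 × C: 2 H
  1 × C: no H
  1 × S: 1 H
  Total hydrogens = 10.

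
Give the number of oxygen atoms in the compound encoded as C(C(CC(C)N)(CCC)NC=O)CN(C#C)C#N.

1

The symbol for oxygen appears 1 time in the SMILES.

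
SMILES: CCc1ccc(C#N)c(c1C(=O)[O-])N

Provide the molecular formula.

Heavy atoms from the SMILES: 10 C, 2 N, 2 O.
Implicit hydrogens by atom environment:
  4 × C (aromatic): no H
  2 × C (aromatic): 1 H each → 2
  2 × C: no H
  1 × C: 3 H
  1 × C: 2 H
  1 × N: 2 H
  1 × N: no H
  1 × O: no H
  1 × O (charge -1): no H
  Total hydrogens = 9.
Net charge -1.
Molecular formula: C10H9N2O2-

C10H9N2O2-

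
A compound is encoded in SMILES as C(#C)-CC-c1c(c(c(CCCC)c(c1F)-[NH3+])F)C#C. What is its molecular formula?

C16H18F2N+

Heavy atoms from the SMILES: 16 C, 2 F, 1 N.
Implicit hydrogens by atom environment:
  6 × C (aromatic): no H
  5 × C: 2 H each → 10
  2 × C: 1 H each → 2
  2 × C: no H
  2 × F: no H
  1 × C: 3 H
  1 × N (charge +1): 3 H
  Total hydrogens = 18.
Net charge +1.
Molecular formula: C16H18F2N+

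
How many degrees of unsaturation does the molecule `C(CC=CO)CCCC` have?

Molecular formula from the SMILES: C8H16O.
DoU = (2C + 2 + N − H − X)/2 = (2·8 + 2 + 0 − 16 − 0)/2 = 2/2 = 1.
(Structurally: 0 ring(s) + 1 π bond(s) = 1.)

1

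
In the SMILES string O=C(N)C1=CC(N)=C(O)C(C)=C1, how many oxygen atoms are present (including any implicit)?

The symbol for oxygen appears 2 times in the SMILES.

2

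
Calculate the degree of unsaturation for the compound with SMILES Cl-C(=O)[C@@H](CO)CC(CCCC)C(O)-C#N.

Molecular formula from the SMILES: C11H18ClNO3.
DoU = (2C + 2 + N − H − X)/2 = (2·11 + 2 + 1 − 18 − 1)/2 = 6/2 = 3.
(Structurally: 0 ring(s) + 3 π bond(s) = 3.)

3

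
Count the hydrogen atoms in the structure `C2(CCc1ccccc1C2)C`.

Hydrogens are implicit in SMILES; fill each atom to its normal valence:
  4 × C (aromatic): 1 H each → 4
  3 × C: 2 H each → 6
  2 × C (aromatic): no H
  1 × C: 3 H
  1 × C: 1 H
  Total hydrogens = 14.

14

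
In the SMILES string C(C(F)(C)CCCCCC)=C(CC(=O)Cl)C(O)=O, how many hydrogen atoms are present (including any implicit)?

20

Hydrogens are implicit in SMILES; fill each atom to its normal valence:
  6 × C: 2 H each → 12
  4 × C: no H
  2 × C: 3 H each → 6
  2 × O: no H
  1 × C: 1 H
  1 × Cl: no H
  1 × F: no H
  1 × O: 1 H
  Total hydrogens = 20.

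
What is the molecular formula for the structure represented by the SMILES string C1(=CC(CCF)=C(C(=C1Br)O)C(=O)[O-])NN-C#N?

C10H8BrFN3O3-

Heavy atoms from the SMILES: 1 Br, 10 C, 1 F, 3 N, 3 O.
Implicit hydrogens by atom environment:
  5 × C (aromatic): no H
  2 × C: 2 H each → 4
  2 × C: no H
  2 × N: 1 H each → 2
  1 × Br: no H
  1 × C (aromatic): 1 H
  1 × F: no H
  1 × N: no H
  1 × O: 1 H
  1 × O: no H
  1 × O (charge -1): no H
  Total hydrogens = 8.
Net charge -1.
Molecular formula: C10H8BrFN3O3-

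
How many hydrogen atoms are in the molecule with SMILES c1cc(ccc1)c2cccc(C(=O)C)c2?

Hydrogens are implicit in SMILES; fill each atom to its normal valence:
  9 × C (aromatic): 1 H each → 9
  3 × C (aromatic): no H
  1 × C: 3 H
  1 × C: no H
  1 × O: no H
  Total hydrogens = 12.

12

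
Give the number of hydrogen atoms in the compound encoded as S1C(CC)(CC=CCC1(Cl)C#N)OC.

14

Hydrogens are implicit in SMILES; fill each atom to its normal valence:
  3 × C: 2 H each → 6
  3 × C: no H
  2 × C: 3 H each → 6
  2 × C: 1 H each → 2
  1 × Cl: no H
  1 × N: no H
  1 × O: no H
  1 × S: no H
  Total hydrogens = 14.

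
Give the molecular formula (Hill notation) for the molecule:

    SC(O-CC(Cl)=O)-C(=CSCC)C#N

C8H10ClNO2S2

Heavy atoms from the SMILES: 8 C, 1 Cl, 1 N, 2 O, 2 S.
Implicit hydrogens by atom environment:
  3 × C: no H
  2 × C: 2 H each → 4
  2 × C: 1 H each → 2
  2 × O: no H
  1 × C: 3 H
  1 × Cl: no H
  1 × N: no H
  1 × S: 1 H
  1 × S: no H
  Total hydrogens = 10.
Molecular formula: C8H10ClNO2S2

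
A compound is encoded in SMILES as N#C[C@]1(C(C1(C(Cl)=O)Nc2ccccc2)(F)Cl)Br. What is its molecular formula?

Heavy atoms from the SMILES: 1 Br, 11 C, 2 Cl, 1 F, 2 N, 1 O.
Implicit hydrogens by atom environment:
  5 × C (aromatic): 1 H each → 5
  5 × C: no H
  2 × Cl: no H
  1 × Br: no H
  1 × C (aromatic): no H
  1 × F: no H
  1 × N: 1 H
  1 × N: no H
  1 × O: no H
  Total hydrogens = 6.
Molecular formula: C11H6BrCl2FN2O

C11H6BrCl2FN2O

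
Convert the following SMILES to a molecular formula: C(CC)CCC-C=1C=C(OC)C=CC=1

C13H20O

Heavy atoms from the SMILES: 13 C, 1 O.
Implicit hydrogens by atom environment:
  5 × C: 2 H each → 10
  4 × C (aromatic): 1 H each → 4
  2 × C: 3 H each → 6
  2 × C (aromatic): no H
  1 × O: no H
  Total hydrogens = 20.
Molecular formula: C13H20O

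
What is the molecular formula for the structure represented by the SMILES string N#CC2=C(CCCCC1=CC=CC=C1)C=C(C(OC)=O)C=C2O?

Heavy atoms from the SMILES: 19 C, 1 N, 3 O.
Implicit hydrogens by atom environment:
  7 × C (aromatic): 1 H each → 7
  5 × C (aromatic): no H
  4 × C: 2 H each → 8
  2 × C: no H
  2 × O: no H
  1 × C: 3 H
  1 × N: no H
  1 × O: 1 H
  Total hydrogens = 19.
Molecular formula: C19H19NO3

C19H19NO3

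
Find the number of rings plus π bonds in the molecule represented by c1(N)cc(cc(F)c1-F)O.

4

Molecular formula from the SMILES: C6H5F2NO.
DoU = (2C + 2 + N − H − X)/2 = (2·6 + 2 + 1 − 5 − 2)/2 = 8/2 = 4.
(Structurally: 1 ring(s) + 3 π bond(s) = 4.)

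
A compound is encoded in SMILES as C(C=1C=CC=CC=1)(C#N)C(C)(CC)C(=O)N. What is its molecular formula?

C13H16N2O

Heavy atoms from the SMILES: 13 C, 2 N, 1 O.
Implicit hydrogens by atom environment:
  5 × C (aromatic): 1 H each → 5
  3 × C: no H
  2 × C: 3 H each → 6
  1 × C: 2 H
  1 × C: 1 H
  1 × C (aromatic): no H
  1 × N: 2 H
  1 × N: no H
  1 × O: no H
  Total hydrogens = 16.
Molecular formula: C13H16N2O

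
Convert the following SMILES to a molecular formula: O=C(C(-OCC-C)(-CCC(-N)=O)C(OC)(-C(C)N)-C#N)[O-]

C13H22N3O5-

Heavy atoms from the SMILES: 13 C, 3 N, 5 O.
Implicit hydrogens by atom environment:
  5 × C: no H
  4 × C: 2 H each → 8
  4 × O: no H
  3 × C: 3 H each → 9
  2 × N: 2 H each → 4
  1 × C: 1 H
  1 × N: no H
  1 × O (charge -1): no H
  Total hydrogens = 22.
Net charge -1.
Molecular formula: C13H22N3O5-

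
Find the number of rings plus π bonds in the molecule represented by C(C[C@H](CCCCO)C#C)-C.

Molecular formula from the SMILES: C10H18O.
DoU = (2C + 2 + N − H − X)/2 = (2·10 + 2 + 0 − 18 − 0)/2 = 4/2 = 2.
(Structurally: 0 ring(s) + 2 π bond(s) = 2.)

2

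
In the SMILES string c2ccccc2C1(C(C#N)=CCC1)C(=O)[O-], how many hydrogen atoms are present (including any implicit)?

Hydrogens are implicit in SMILES; fill each atom to its normal valence:
  5 × C (aromatic): 1 H each → 5
  4 × C: no H
  2 × C: 2 H each → 4
  1 × C: 1 H
  1 × C (aromatic): no H
  1 × N: no H
  1 × O: no H
  1 × O (charge -1): no H
  Total hydrogens = 10.

10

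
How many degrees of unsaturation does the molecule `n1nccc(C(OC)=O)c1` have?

5

Molecular formula from the SMILES: C6H6N2O2.
DoU = (2C + 2 + N − H − X)/2 = (2·6 + 2 + 2 − 6 − 0)/2 = 10/2 = 5.
(Structurally: 1 ring(s) + 4 π bond(s) = 5.)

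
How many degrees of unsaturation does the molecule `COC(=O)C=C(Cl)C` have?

2

Molecular formula from the SMILES: C5H7ClO2.
DoU = (2C + 2 + N − H − X)/2 = (2·5 + 2 + 0 − 7 − 1)/2 = 4/2 = 2.
(Structurally: 0 ring(s) + 2 π bond(s) = 2.)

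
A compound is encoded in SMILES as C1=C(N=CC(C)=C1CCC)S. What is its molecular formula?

Heavy atoms from the SMILES: 9 C, 1 N, 1 S.
Implicit hydrogens by atom environment:
  3 × C (aromatic): no H
  2 × C: 3 H each → 6
  2 × C: 2 H each → 4
  2 × C (aromatic): 1 H each → 2
  1 × N (aromatic): no H
  1 × S: 1 H
  Total hydrogens = 13.
Molecular formula: C9H13NS

C9H13NS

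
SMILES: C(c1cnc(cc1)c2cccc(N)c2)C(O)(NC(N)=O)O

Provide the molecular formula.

C14H16N4O3

Heavy atoms from the SMILES: 14 C, 4 N, 3 O.
Implicit hydrogens by atom environment:
  7 × C (aromatic): 1 H each → 7
  4 × C (aromatic): no H
  2 × C: no H
  2 × N: 2 H each → 4
  2 × O: 1 H each → 2
  1 × C: 2 H
  1 × N: 1 H
  1 × N (aromatic): no H
  1 × O: no H
  Total hydrogens = 16.
Molecular formula: C14H16N4O3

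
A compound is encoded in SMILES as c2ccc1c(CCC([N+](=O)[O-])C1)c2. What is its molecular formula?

C10H11NO2

Heavy atoms from the SMILES: 10 C, 1 N, 2 O.
Implicit hydrogens by atom environment:
  4 × C (aromatic): 1 H each → 4
  3 × C: 2 H each → 6
  2 × C (aromatic): no H
  1 × C: 1 H
  1 × N (charge +1): no H
  1 × O: no H
  1 × O (charge -1): no H
  Total hydrogens = 11.
Molecular formula: C10H11NO2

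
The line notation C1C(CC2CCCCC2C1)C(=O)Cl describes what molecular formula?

C11H17ClO

Heavy atoms from the SMILES: 11 C, 1 Cl, 1 O.
Implicit hydrogens by atom environment:
  7 × C: 2 H each → 14
  3 × C: 1 H each → 3
  1 × C: no H
  1 × Cl: no H
  1 × O: no H
  Total hydrogens = 17.
Molecular formula: C11H17ClO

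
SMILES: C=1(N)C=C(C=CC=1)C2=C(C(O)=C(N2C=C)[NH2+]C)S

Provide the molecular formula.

C13H16N3OS+

Heavy atoms from the SMILES: 13 C, 3 N, 1 O, 1 S.
Implicit hydrogens by atom environment:
  6 × C (aromatic): no H
  4 × C (aromatic): 1 H each → 4
  1 × C: 3 H
  1 × C: 2 H
  1 × C: 1 H
  1 × N: 2 H
  1 × N (charge +1): 2 H
  1 × N (aromatic): no H
  1 × O: 1 H
  1 × S: 1 H
  Total hydrogens = 16.
Net charge +1.
Molecular formula: C13H16N3OS+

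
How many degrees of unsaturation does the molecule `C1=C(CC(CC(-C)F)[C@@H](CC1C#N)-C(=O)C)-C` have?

Molecular formula from the SMILES: C14H20FNO.
DoU = (2C + 2 + N − H − X)/2 = (2·14 + 2 + 1 − 20 − 1)/2 = 10/2 = 5.
(Structurally: 1 ring(s) + 4 π bond(s) = 5.)

5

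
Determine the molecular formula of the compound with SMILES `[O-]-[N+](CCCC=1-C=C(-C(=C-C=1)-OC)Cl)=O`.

C10H12ClNO3

Heavy atoms from the SMILES: 10 C, 1 Cl, 1 N, 3 O.
Implicit hydrogens by atom environment:
  3 × C: 2 H each → 6
  3 × C (aromatic): 1 H each → 3
  3 × C (aromatic): no H
  2 × O: no H
  1 × C: 3 H
  1 × Cl: no H
  1 × N (charge +1): no H
  1 × O (charge -1): no H
  Total hydrogens = 12.
Molecular formula: C10H12ClNO3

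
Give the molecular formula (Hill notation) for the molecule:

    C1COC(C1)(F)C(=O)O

Heavy atoms from the SMILES: 5 C, 1 F, 3 O.
Implicit hydrogens by atom environment:
  3 × C: 2 H each → 6
  2 × C: no H
  2 × O: no H
  1 × F: no H
  1 × O: 1 H
  Total hydrogens = 7.
Molecular formula: C5H7FO3

C5H7FO3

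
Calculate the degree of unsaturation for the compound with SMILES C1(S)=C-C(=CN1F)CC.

Molecular formula from the SMILES: C6H8FNS.
DoU = (2C + 2 + N − H − X)/2 = (2·6 + 2 + 1 − 8 − 1)/2 = 6/2 = 3.
(Structurally: 1 ring(s) + 2 π bond(s) = 3.)

3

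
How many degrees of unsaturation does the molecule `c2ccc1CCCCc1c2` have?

5

Molecular formula from the SMILES: C10H12.
DoU = (2C + 2 + N − H − X)/2 = (2·10 + 2 + 0 − 12 − 0)/2 = 10/2 = 5.
(Structurally: 2 ring(s) + 3 π bond(s) = 5.)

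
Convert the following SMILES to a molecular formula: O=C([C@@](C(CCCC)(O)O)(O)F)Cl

C7H12ClFO4

Heavy atoms from the SMILES: 7 C, 1 Cl, 1 F, 4 O.
Implicit hydrogens by atom environment:
  3 × C: 2 H each → 6
  3 × C: no H
  3 × O: 1 H each → 3
  1 × C: 3 H
  1 × Cl: no H
  1 × F: no H
  1 × O: no H
  Total hydrogens = 12.
Molecular formula: C7H12ClFO4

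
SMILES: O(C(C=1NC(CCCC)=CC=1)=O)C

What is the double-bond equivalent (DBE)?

4

Molecular formula from the SMILES: C10H15NO2.
DoU = (2C + 2 + N − H − X)/2 = (2·10 + 2 + 1 − 15 − 0)/2 = 8/2 = 4.
(Structurally: 1 ring(s) + 3 π bond(s) = 4.)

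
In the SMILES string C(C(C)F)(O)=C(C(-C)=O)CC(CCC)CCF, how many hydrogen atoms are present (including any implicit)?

22

Hydrogens are implicit in SMILES; fill each atom to its normal valence:
  5 × C: 2 H each → 10
  3 × C: 3 H each → 9
  3 × C: no H
  2 × C: 1 H each → 2
  2 × F: no H
  1 × O: 1 H
  1 × O: no H
  Total hydrogens = 22.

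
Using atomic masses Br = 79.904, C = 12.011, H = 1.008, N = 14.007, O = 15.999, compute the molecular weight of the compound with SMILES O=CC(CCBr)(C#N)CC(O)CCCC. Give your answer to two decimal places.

276.17

Molecular formula: C11H18BrNO2.
M = 1×79.904 + 11×12.011 + 18×1.008 + 1×14.007 + 2×15.999 = 276.17 g/mol.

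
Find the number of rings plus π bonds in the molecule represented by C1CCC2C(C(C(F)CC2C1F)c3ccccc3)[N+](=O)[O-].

7

Molecular formula from the SMILES: C16H19F2NO2.
DoU = (2C + 2 + N − H − X)/2 = (2·16 + 2 + 1 − 19 − 2)/2 = 14/2 = 7.
(Structurally: 3 ring(s) + 4 π bond(s) = 7.)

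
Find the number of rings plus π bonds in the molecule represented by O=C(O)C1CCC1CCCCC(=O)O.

Molecular formula from the SMILES: C10H16O4.
DoU = (2C + 2 + N − H − X)/2 = (2·10 + 2 + 0 − 16 − 0)/2 = 6/2 = 3.
(Structurally: 1 ring(s) + 2 π bond(s) = 3.)

3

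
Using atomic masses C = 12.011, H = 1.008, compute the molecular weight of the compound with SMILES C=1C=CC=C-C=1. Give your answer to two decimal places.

Molecular formula: C6H6.
M = 6×12.011 + 6×1.008 = 78.11 g/mol.

78.11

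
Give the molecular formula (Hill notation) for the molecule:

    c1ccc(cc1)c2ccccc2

C12H10

Heavy atoms from the SMILES: 12 C.
Implicit hydrogens by atom environment:
  10 × C (aromatic): 1 H each → 10
  2 × C (aromatic): no H
  Total hydrogens = 10.
Molecular formula: C12H10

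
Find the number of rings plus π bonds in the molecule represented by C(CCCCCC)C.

0

Molecular formula from the SMILES: C8H18.
DoU = (2C + 2 + N − H − X)/2 = (2·8 + 2 + 0 − 18 − 0)/2 = 0/2 = 0.
(Structurally: 0 ring(s) + 0 π bond(s) = 0.)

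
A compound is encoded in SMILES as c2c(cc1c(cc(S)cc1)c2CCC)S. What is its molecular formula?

C13H14S2

Heavy atoms from the SMILES: 13 C, 2 S.
Implicit hydrogens by atom environment:
  5 × C (aromatic): 1 H each → 5
  5 × C (aromatic): no H
  2 × C: 2 H each → 4
  2 × S: 1 H each → 2
  1 × C: 3 H
  Total hydrogens = 14.
Molecular formula: C13H14S2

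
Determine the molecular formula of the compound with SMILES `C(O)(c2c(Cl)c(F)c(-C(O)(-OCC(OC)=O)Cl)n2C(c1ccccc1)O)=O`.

C16H14Cl2FNO7

Heavy atoms from the SMILES: 16 C, 2 Cl, 1 F, 1 N, 7 O.
Implicit hydrogens by atom environment:
  5 × C (aromatic): 1 H each → 5
  5 × C (aromatic): no H
  4 × O: no H
  3 × C: no H
  3 × O: 1 H each → 3
  2 × Cl: no H
  1 × C: 3 H
  1 × C: 2 H
  1 × C: 1 H
  1 × F: no H
  1 × N (aromatic): no H
  Total hydrogens = 14.
Molecular formula: C16H14Cl2FNO7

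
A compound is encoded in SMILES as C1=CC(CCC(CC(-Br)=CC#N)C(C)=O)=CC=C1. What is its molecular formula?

Heavy atoms from the SMILES: 1 Br, 15 C, 1 N, 1 O.
Implicit hydrogens by atom environment:
  5 × C (aromatic): 1 H each → 5
  3 × C: 2 H each → 6
  3 × C: no H
  2 × C: 1 H each → 2
  1 × Br: no H
  1 × C: 3 H
  1 × C (aromatic): no H
  1 × N: no H
  1 × O: no H
  Total hydrogens = 16.
Molecular formula: C15H16BrNO

C15H16BrNO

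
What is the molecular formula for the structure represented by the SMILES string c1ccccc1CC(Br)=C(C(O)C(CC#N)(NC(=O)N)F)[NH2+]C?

Heavy atoms from the SMILES: 1 Br, 15 C, 1 F, 4 N, 2 O.
Implicit hydrogens by atom environment:
  5 × C (aromatic): 1 H each → 5
  5 × C: no H
  2 × C: 2 H each → 4
  1 × Br: no H
  1 × C: 3 H
  1 × C: 1 H
  1 × C (aromatic): no H
  1 × F: no H
  1 × N (charge +1): 2 H
  1 × N: 2 H
  1 × N: 1 H
  1 × N: no H
  1 × O: 1 H
  1 × O: no H
  Total hydrogens = 19.
Net charge +1.
Molecular formula: C15H19BrFN4O2+

C15H19BrFN4O2+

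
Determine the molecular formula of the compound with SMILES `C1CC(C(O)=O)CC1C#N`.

C7H9NO2

Heavy atoms from the SMILES: 7 C, 1 N, 2 O.
Implicit hydrogens by atom environment:
  3 × C: 2 H each → 6
  2 × C: 1 H each → 2
  2 × C: no H
  1 × N: no H
  1 × O: 1 H
  1 × O: no H
  Total hydrogens = 9.
Molecular formula: C7H9NO2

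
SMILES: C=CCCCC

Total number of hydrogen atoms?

Hydrogens are implicit in SMILES; fill each atom to its normal valence:
  4 × C: 2 H each → 8
  1 × C: 3 H
  1 × C: 1 H
  Total hydrogens = 12.

12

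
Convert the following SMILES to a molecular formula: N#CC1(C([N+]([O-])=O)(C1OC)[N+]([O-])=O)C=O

C6H5N3O6

Heavy atoms from the SMILES: 6 C, 3 N, 6 O.
Implicit hydrogens by atom environment:
  4 × O: no H
  3 × C: no H
  2 × C: 1 H each → 2
  2 × N (charge +1): no H
  2 × O (charge -1): no H
  1 × C: 3 H
  1 × N: no H
  Total hydrogens = 5.
Molecular formula: C6H5N3O6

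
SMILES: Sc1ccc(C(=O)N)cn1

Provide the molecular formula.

Heavy atoms from the SMILES: 6 C, 2 N, 1 O, 1 S.
Implicit hydrogens by atom environment:
  3 × C (aromatic): 1 H each → 3
  2 × C (aromatic): no H
  1 × C: no H
  1 × N: 2 H
  1 × N (aromatic): no H
  1 × O: no H
  1 × S: 1 H
  Total hydrogens = 6.
Molecular formula: C6H6N2OS

C6H6N2OS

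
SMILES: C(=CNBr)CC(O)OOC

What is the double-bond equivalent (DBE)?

Molecular formula from the SMILES: C5H10BrNO3.
DoU = (2C + 2 + N − H − X)/2 = (2·5 + 2 + 1 − 10 − 1)/2 = 2/2 = 1.
(Structurally: 0 ring(s) + 1 π bond(s) = 1.)

1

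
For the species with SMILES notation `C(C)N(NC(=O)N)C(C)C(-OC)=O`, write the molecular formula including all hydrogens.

C7H15N3O3

Heavy atoms from the SMILES: 7 C, 3 N, 3 O.
Implicit hydrogens by atom environment:
  3 × C: 3 H each → 9
  3 × O: no H
  2 × C: no H
  1 × C: 2 H
  1 × C: 1 H
  1 × N: 2 H
  1 × N: 1 H
  1 × N: no H
  Total hydrogens = 15.
Molecular formula: C7H15N3O3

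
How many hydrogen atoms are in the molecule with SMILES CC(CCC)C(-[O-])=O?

11

Hydrogens are implicit in SMILES; fill each atom to its normal valence:
  2 × C: 3 H each → 6
  2 × C: 2 H each → 4
  1 × C: 1 H
  1 × C: no H
  1 × O: no H
  1 × O (charge -1): no H
  Total hydrogens = 11.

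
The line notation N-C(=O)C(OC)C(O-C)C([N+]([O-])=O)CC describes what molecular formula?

Heavy atoms from the SMILES: 8 C, 2 N, 5 O.
Implicit hydrogens by atom environment:
  4 × O: no H
  3 × C: 3 H each → 9
  3 × C: 1 H each → 3
  1 × C: 2 H
  1 × C: no H
  1 × N: 2 H
  1 × N (charge +1): no H
  1 × O (charge -1): no H
  Total hydrogens = 16.
Molecular formula: C8H16N2O5

C8H16N2O5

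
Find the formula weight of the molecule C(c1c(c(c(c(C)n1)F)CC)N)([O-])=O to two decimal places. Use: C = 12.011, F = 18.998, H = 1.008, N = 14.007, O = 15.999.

197.19

Molecular formula: C9H10FN2O2-.
M = 9×12.011 + 1×18.998 + 10×1.008 + 2×14.007 + 2×15.999 = 197.19 g/mol.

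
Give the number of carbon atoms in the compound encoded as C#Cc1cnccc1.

7

The symbol for carbon appears 7 times in the SMILES. Lowercase c denotes aromatic carbon and counts toward C.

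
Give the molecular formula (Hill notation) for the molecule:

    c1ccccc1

Heavy atoms from the SMILES: 6 C.
Implicit hydrogens by atom environment:
  6 × C (aromatic): 1 H each → 6
  Total hydrogens = 6.
Molecular formula: C6H6

C6H6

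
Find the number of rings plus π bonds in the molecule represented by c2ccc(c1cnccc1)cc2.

Molecular formula from the SMILES: C11H9N.
DoU = (2C + 2 + N − H − X)/2 = (2·11 + 2 + 1 − 9 − 0)/2 = 16/2 = 8.
(Structurally: 2 ring(s) + 6 π bond(s) = 8.)

8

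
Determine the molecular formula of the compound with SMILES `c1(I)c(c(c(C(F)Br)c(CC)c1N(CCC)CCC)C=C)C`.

Heavy atoms from the SMILES: 1 Br, 18 C, 1 F, 1 I, 1 N.
Implicit hydrogens by atom environment:
  6 × C: 2 H each → 12
  6 × C (aromatic): no H
  4 × C: 3 H each → 12
  2 × C: 1 H each → 2
  1 × Br: no H
  1 × F: no H
  1 × I: no H
  1 × N: no H
  Total hydrogens = 26.
Molecular formula: C18H26BrFIN

C18H26BrFIN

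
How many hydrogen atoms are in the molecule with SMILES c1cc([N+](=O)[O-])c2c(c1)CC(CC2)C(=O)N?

Hydrogens are implicit in SMILES; fill each atom to its normal valence:
  3 × C: 2 H each → 6
  3 × C (aromatic): 1 H each → 3
  3 × C (aromatic): no H
  2 × O: no H
  1 × C: 1 H
  1 × C: no H
  1 × N: 2 H
  1 × N (charge +1): no H
  1 × O (charge -1): no H
  Total hydrogens = 12.

12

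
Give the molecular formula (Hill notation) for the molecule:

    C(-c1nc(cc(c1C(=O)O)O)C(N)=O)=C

C9H8N2O4

Heavy atoms from the SMILES: 9 C, 2 N, 4 O.
Implicit hydrogens by atom environment:
  4 × C (aromatic): no H
  2 × C: no H
  2 × O: 1 H each → 2
  2 × O: no H
  1 × C: 2 H
  1 × C (aromatic): 1 H
  1 × C: 1 H
  1 × N: 2 H
  1 × N (aromatic): no H
  Total hydrogens = 8.
Molecular formula: C9H8N2O4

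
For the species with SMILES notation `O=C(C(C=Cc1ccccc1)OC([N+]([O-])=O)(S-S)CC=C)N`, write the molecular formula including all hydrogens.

Heavy atoms from the SMILES: 14 C, 2 N, 4 O, 2 S.
Implicit hydrogens by atom environment:
  5 × C (aromatic): 1 H each → 5
  4 × C: 1 H each → 4
  3 × O: no H
  2 × C: 2 H each → 4
  2 × C: no H
  1 × C (aromatic): no H
  1 × N: 2 H
  1 × N (charge +1): no H
  1 × O (charge -1): no H
  1 × S: 1 H
  1 × S: no H
  Total hydrogens = 16.
Molecular formula: C14H16N2O4S2

C14H16N2O4S2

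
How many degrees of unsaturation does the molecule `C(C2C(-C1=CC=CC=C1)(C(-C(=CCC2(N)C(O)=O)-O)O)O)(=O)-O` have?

8

Molecular formula from the SMILES: C15H17NO7.
DoU = (2C + 2 + N − H − X)/2 = (2·15 + 2 + 1 − 17 − 0)/2 = 16/2 = 8.
(Structurally: 2 ring(s) + 6 π bond(s) = 8.)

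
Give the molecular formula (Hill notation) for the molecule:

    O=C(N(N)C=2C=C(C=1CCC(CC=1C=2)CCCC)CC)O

Heavy atoms from the SMILES: 17 C, 2 N, 2 O.
Implicit hydrogens by atom environment:
  7 × C: 2 H each → 14
  4 × C (aromatic): no H
  2 × C: 3 H each → 6
  2 × C (aromatic): 1 H each → 2
  1 × C: 1 H
  1 × C: no H
  1 × N: 2 H
  1 × N: no H
  1 × O: 1 H
  1 × O: no H
  Total hydrogens = 26.
Molecular formula: C17H26N2O2

C17H26N2O2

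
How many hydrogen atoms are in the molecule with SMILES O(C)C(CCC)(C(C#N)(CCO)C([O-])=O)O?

16

Hydrogens are implicit in SMILES; fill each atom to its normal valence:
  4 × C: 2 H each → 8
  4 × C: no H
  2 × C: 3 H each → 6
  2 × O: 1 H each → 2
  2 × O: no H
  1 × N: no H
  1 × O (charge -1): no H
  Total hydrogens = 16.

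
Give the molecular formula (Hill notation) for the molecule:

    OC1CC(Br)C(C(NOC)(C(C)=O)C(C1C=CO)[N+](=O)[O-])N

Heavy atoms from the SMILES: 1 Br, 12 C, 3 N, 6 O.
Implicit hydrogens by atom environment:
  7 × C: 1 H each → 7
  3 × O: no H
  2 × C: 3 H each → 6
  2 × C: no H
  2 × O: 1 H each → 2
  1 × Br: no H
  1 × C: 2 H
  1 × N: 2 H
  1 × N: 1 H
  1 × N (charge +1): no H
  1 × O (charge -1): no H
  Total hydrogens = 20.
Molecular formula: C12H20BrN3O6

C12H20BrN3O6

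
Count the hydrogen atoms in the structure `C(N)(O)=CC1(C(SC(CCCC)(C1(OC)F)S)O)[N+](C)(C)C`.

Hydrogens are implicit in SMILES; fill each atom to its normal valence:
  5 × C: 3 H each → 15
  4 × C: no H
  3 × C: 2 H each → 6
  2 × C: 1 H each → 2
  2 × O: 1 H each → 2
  1 × F: no H
  1 × N: 2 H
  1 × N (charge +1): no H
  1 × O: no H
  1 × S: 1 H
  1 × S: no H
  Total hydrogens = 28.

28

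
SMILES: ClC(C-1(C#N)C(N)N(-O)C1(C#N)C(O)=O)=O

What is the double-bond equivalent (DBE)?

7

Molecular formula from the SMILES: C7H5ClN4O4.
DoU = (2C + 2 + N − H − X)/2 = (2·7 + 2 + 4 − 5 − 1)/2 = 14/2 = 7.
(Structurally: 1 ring(s) + 6 π bond(s) = 7.)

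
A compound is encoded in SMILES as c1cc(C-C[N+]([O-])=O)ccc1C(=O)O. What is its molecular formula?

C9H9NO4

Heavy atoms from the SMILES: 9 C, 1 N, 4 O.
Implicit hydrogens by atom environment:
  4 × C (aromatic): 1 H each → 4
  2 × C: 2 H each → 4
  2 × C (aromatic): no H
  2 × O: no H
  1 × C: no H
  1 × N (charge +1): no H
  1 × O: 1 H
  1 × O (charge -1): no H
  Total hydrogens = 9.
Molecular formula: C9H9NO4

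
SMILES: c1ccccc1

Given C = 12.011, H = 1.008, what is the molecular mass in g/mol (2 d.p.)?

78.11

Molecular formula: C6H6.
M = 6×12.011 + 6×1.008 = 78.11 g/mol.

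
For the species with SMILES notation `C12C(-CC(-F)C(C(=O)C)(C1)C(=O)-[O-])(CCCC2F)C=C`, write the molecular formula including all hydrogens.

C15H19F2O3-

Heavy atoms from the SMILES: 15 C, 2 F, 3 O.
Implicit hydrogens by atom environment:
  6 × C: 2 H each → 12
  4 × C: 1 H each → 4
  4 × C: no H
  2 × F: no H
  2 × O: no H
  1 × C: 3 H
  1 × O (charge -1): no H
  Total hydrogens = 19.
Net charge -1.
Molecular formula: C15H19F2O3-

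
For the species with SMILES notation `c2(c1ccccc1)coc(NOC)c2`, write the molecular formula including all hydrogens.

Heavy atoms from the SMILES: 11 C, 1 N, 2 O.
Implicit hydrogens by atom environment:
  7 × C (aromatic): 1 H each → 7
  3 × C (aromatic): no H
  1 × C: 3 H
  1 × N: 1 H
  1 × O (aromatic): no H
  1 × O: no H
  Total hydrogens = 11.
Molecular formula: C11H11NO2

C11H11NO2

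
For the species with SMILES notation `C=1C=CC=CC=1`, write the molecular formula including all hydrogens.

C6H6

Heavy atoms from the SMILES: 6 C.
Implicit hydrogens by atom environment:
  6 × C (aromatic): 1 H each → 6
  Total hydrogens = 6.
Molecular formula: C6H6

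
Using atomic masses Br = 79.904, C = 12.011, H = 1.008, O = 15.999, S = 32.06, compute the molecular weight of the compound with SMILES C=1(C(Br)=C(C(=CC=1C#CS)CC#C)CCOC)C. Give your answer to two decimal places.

323.25

Molecular formula: C15H15BrOS.
M = 1×79.904 + 15×12.011 + 15×1.008 + 1×15.999 + 1×32.06 = 323.25 g/mol.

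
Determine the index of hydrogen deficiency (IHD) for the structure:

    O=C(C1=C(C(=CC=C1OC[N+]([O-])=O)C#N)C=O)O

Molecular formula from the SMILES: C10H6N2O6.
DoU = (2C + 2 + N − H − X)/2 = (2·10 + 2 + 2 − 6 − 0)/2 = 18/2 = 9.
(Structurally: 1 ring(s) + 8 π bond(s) = 9.)

9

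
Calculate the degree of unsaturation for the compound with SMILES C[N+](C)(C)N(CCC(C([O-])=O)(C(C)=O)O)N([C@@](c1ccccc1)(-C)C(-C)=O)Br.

Molecular formula from the SMILES: C19H28BrN3O5.
DoU = (2C + 2 + N − H − X)/2 = (2·19 + 2 + 3 − 28 − 1)/2 = 14/2 = 7.
(Structurally: 1 ring(s) + 6 π bond(s) = 7.)

7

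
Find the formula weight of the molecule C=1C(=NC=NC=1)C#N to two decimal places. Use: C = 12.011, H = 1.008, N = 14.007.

105.10

Molecular formula: C5H3N3.
M = 5×12.011 + 3×1.008 + 3×14.007 = 105.10 g/mol.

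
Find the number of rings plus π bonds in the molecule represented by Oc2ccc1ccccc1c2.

7

Molecular formula from the SMILES: C10H8O.
DoU = (2C + 2 + N − H − X)/2 = (2·10 + 2 + 0 − 8 − 0)/2 = 14/2 = 7.
(Structurally: 2 ring(s) + 5 π bond(s) = 7.)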